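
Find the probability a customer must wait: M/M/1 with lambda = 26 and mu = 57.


P(wait) = rho = lambda/mu = 26/57 = 0.4561

0.4561


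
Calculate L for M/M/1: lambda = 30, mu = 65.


rho = 30/65; L = rho/(1-rho) = 0.86

0.86


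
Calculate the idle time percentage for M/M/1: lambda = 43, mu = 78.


Idle fraction = (1 - rho) * 100 = (1 - 43/78) * 100 = 44.9%

44.9%


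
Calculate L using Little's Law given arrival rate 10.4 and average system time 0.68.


L = lambda * W = 10.4 * 0.68 = 7.07

7.07


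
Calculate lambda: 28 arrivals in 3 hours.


lambda = total arrivals / time = 28 / 3 = 9.33 per hour

9.33 per hour


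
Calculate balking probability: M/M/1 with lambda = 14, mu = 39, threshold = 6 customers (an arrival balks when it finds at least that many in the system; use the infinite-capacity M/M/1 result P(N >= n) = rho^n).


P(N >= 6) = rho^6 = (14/39)^6 = 0.0021

0.0021


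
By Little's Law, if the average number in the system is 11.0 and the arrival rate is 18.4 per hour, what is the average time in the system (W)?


W = L / lambda = 11.0 / 18.4 = 0.5978 hours

0.5978 hours


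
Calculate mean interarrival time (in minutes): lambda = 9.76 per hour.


Mean interarrival time = 60/lambda = 60/9.76 = 6.15 minutes

6.15 minutes


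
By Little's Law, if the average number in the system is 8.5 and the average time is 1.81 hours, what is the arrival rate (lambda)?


lambda = L / W = 8.5 / 1.81 = 4.7 per hour

4.7 per hour


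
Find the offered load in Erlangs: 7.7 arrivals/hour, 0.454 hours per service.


Offered load a = lambda * E[S] = 7.7 * 0.454 = 3.5 Erlangs

3.5 Erlangs


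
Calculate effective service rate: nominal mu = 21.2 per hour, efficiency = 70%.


Effective rate = mu * efficiency = 21.2 * 0.7 = 14.84 per hour

14.84 per hour


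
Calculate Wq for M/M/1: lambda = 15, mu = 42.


rho = 15/42; Wq = rho/(mu - lambda) = 0.0132 hours

0.0132 hours


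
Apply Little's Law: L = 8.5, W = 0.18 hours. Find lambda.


lambda = L / W = 8.5 / 0.18 = 47.22 per hour

47.22 per hour


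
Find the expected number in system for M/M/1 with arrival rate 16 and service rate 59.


rho = 16/59; L = rho/(1-rho) = 0.37

0.37


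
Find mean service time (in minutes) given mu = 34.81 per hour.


Mean service time = 60/mu = 60/34.81 = 1.72 minutes

1.72 minutes


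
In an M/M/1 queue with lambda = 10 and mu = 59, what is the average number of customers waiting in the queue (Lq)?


rho = 10/59; Lq = rho^2/(1-rho) = 0.03

0.03


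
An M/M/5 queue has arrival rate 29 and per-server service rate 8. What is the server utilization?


rho = lambda/(c*mu) = 29/(5*8) = 0.725

0.725


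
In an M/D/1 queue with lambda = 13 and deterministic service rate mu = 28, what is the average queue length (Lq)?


M/D/1: Lq = rho^2 / (2*(1-rho)) where rho = 13/28; Lq = 0.2

0.2


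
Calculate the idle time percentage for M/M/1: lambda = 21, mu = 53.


Idle fraction = (1 - rho) * 100 = (1 - 21/53) * 100 = 60.4%

60.4%


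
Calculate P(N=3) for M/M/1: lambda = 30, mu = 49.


rho = 30/49; P(n) = (1-rho)*rho^n = (1-30/49)*(30/49)^3 = 0.089

0.089


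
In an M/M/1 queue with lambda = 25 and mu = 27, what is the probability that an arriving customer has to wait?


P(wait) = rho = lambda/mu = 25/27 = 0.9259

0.9259


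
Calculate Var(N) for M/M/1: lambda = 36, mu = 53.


rho = 36/53; Var(N) = rho/(1-rho)^2 = 6.6

6.6


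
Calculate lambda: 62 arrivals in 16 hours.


lambda = total arrivals / time = 62 / 16 = 3.88 per hour

3.88 per hour


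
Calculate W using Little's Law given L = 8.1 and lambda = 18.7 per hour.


W = L / lambda = 8.1 / 18.7 = 0.4332 hours

0.4332 hours


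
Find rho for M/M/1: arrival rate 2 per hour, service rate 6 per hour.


rho = lambda/mu = 2/6 = 0.3333

0.3333


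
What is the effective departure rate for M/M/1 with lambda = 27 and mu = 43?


For a stable queue (lambda < mu), throughput = lambda = 27 per hour

27 per hour


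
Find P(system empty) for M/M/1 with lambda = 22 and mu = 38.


P0 = 1 - rho = 1 - 22/38 = 0.4211

0.4211


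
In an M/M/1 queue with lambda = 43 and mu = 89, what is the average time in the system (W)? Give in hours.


W = 1/(mu - lambda) = 1/(89 - 43) = 0.0217 hours

0.0217 hours


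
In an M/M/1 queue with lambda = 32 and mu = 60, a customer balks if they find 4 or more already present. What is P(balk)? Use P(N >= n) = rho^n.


P(N >= 4) = rho^4 = (32/60)^4 = 0.0809

0.0809


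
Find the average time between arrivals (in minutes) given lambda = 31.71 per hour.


Mean interarrival time = 60/lambda = 60/31.71 = 1.89 minutes

1.89 minutes


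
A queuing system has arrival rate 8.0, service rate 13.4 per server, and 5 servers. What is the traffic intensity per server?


rho = lambda / (c * mu) = 8.0 / (5 * 13.4) = 0.1194

0.1194


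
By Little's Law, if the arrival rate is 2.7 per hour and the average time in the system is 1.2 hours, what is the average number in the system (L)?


L = lambda * W = 2.7 * 1.2 = 3.24

3.24


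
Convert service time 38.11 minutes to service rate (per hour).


mu = 60 / avg_service_time = 60 / 38.11 = 1.57 per hour

1.57 per hour


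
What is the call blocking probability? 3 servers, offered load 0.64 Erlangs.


B(N,A) = (A^N/N!) / sum(A^k/k!, k=0..N) with N=3, A=0.64 = 0.0231

0.0231


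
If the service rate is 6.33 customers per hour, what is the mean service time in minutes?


Mean service time = 60/mu = 60/6.33 = 9.48 minutes

9.48 minutes


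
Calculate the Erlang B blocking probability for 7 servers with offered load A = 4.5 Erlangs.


B(N,A) = (A^N/N!) / sum(A^k/k!, k=0..N) with N=7, A=4.5 = 0.0902

0.0902


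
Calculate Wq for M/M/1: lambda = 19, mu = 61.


rho = 19/61; Wq = rho/(mu - lambda) = 0.0074 hours

0.0074 hours


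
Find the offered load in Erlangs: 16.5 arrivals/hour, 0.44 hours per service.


Offered load a = lambda * E[S] = 16.5 * 0.44 = 7.26 Erlangs

7.26 Erlangs


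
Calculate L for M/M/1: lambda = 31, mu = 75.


rho = 31/75; L = rho/(1-rho) = 0.7

0.7


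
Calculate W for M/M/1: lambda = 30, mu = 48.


W = 1/(mu - lambda) = 1/(48 - 30) = 0.0556 hours

0.0556 hours


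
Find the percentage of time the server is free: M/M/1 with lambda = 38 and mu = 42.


Idle fraction = (1 - rho) * 100 = (1 - 38/42) * 100 = 9.5%

9.5%


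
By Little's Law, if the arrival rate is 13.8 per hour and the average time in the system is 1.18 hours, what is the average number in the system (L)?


L = lambda * W = 13.8 * 1.18 = 16.28

16.28


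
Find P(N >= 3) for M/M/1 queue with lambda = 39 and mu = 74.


P(N >= 3) = rho^3 = (39/74)^3 = 0.1464

0.1464


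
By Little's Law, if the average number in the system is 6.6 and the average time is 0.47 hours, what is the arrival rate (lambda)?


lambda = L / W = 6.6 / 0.47 = 14.04 per hour

14.04 per hour


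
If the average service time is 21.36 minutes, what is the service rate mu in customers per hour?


mu = 60 / avg_service_time = 60 / 21.36 = 2.81 per hour

2.81 per hour


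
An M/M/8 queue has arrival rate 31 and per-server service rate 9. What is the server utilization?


rho = lambda/(c*mu) = 31/(8*9) = 0.4306

0.4306


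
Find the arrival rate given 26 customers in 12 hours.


lambda = total arrivals / time = 26 / 12 = 2.17 per hour

2.17 per hour


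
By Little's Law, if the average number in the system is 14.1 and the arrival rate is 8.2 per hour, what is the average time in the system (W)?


W = L / lambda = 14.1 / 8.2 = 1.7195 hours

1.7195 hours


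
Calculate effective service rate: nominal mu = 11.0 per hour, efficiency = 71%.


Effective rate = mu * efficiency = 11.0 * 0.71 = 7.81 per hour

7.81 per hour


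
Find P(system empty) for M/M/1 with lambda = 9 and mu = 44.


P0 = 1 - rho = 1 - 9/44 = 0.7955

0.7955


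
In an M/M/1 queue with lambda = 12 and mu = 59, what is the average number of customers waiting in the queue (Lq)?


rho = 12/59; Lq = rho^2/(1-rho) = 0.05

0.05


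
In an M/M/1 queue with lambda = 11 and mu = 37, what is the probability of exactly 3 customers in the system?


rho = 11/37; P(n) = (1-rho)*rho^n = (1-11/37)*(11/37)^3 = 0.0185

0.0185


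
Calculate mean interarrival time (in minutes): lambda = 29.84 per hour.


Mean interarrival time = 60/lambda = 60/29.84 = 2.01 minutes

2.01 minutes


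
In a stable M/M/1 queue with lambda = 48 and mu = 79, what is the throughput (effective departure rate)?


For a stable queue (lambda < mu), throughput = lambda = 48 per hour

48 per hour


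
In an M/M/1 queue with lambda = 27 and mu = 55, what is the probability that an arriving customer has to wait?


P(wait) = rho = lambda/mu = 27/55 = 0.4909

0.4909


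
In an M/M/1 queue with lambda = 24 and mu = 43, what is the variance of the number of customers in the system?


rho = 24/43; Var(N) = rho/(1-rho)^2 = 2.86

2.86


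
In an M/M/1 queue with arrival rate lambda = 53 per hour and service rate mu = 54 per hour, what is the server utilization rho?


rho = lambda/mu = 53/54 = 0.9815

0.9815


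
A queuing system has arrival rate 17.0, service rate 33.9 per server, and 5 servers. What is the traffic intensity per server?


rho = lambda / (c * mu) = 17.0 / (5 * 33.9) = 0.1003

0.1003


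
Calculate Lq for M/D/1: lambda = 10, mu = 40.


M/D/1: Lq = rho^2 / (2*(1-rho)) where rho = 10/40; Lq = 0.04

0.04


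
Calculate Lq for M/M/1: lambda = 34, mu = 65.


rho = 34/65; Lq = rho^2/(1-rho) = 0.57

0.57


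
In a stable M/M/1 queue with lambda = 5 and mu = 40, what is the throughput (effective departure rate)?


For a stable queue (lambda < mu), throughput = lambda = 5 per hour

5 per hour


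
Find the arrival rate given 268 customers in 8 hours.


lambda = total arrivals / time = 268 / 8 = 33.5 per hour

33.5 per hour


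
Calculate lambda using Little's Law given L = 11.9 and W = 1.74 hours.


lambda = L / W = 11.9 / 1.74 = 6.84 per hour

6.84 per hour


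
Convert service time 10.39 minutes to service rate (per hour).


mu = 60 / avg_service_time = 60 / 10.39 = 5.77 per hour

5.77 per hour


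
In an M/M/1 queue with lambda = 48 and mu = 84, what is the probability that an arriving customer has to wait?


P(wait) = rho = lambda/mu = 48/84 = 0.5714

0.5714


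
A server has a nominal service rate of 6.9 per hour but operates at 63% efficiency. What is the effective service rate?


Effective rate = mu * efficiency = 6.9 * 0.63 = 4.35 per hour

4.35 per hour


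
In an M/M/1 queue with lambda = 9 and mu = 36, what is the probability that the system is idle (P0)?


P0 = 1 - rho = 1 - 9/36 = 0.75

0.75


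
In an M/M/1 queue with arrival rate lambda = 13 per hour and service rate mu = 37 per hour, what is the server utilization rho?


rho = lambda/mu = 13/37 = 0.3514

0.3514


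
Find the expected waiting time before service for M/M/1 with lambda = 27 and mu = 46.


rho = 27/46; Wq = rho/(mu - lambda) = 0.0309 hours

0.0309 hours


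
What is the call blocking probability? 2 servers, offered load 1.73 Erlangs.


B(N,A) = (A^N/N!) / sum(A^k/k!, k=0..N) with N=2, A=1.73 = 0.3541

0.3541


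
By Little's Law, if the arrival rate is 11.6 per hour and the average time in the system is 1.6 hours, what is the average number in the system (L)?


L = lambda * W = 11.6 * 1.6 = 18.56

18.56


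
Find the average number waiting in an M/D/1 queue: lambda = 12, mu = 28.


M/D/1: Lq = rho^2 / (2*(1-rho)) where rho = 12/28; Lq = 0.16

0.16


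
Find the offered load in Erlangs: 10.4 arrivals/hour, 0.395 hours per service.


Offered load a = lambda * E[S] = 10.4 * 0.395 = 4.11 Erlangs

4.11 Erlangs


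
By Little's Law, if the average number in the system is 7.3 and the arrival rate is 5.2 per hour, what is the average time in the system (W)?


W = L / lambda = 7.3 / 5.2 = 1.4038 hours

1.4038 hours


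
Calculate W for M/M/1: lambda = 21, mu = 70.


W = 1/(mu - lambda) = 1/(70 - 21) = 0.0204 hours

0.0204 hours


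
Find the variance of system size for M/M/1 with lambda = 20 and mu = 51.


rho = 20/51; Var(N) = rho/(1-rho)^2 = 1.06

1.06


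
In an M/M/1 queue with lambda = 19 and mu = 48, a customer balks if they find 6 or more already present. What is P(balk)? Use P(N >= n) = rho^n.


P(N >= 6) = rho^6 = (19/48)^6 = 0.0038

0.0038


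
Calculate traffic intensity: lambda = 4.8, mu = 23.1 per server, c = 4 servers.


rho = lambda / (c * mu) = 4.8 / (4 * 23.1) = 0.0519

0.0519


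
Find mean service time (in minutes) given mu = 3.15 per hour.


Mean service time = 60/mu = 60/3.15 = 19.05 minutes

19.05 minutes


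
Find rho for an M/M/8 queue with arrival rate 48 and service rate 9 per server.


rho = lambda/(c*mu) = 48/(8*9) = 0.6667

0.6667


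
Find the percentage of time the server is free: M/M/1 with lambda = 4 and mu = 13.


Idle fraction = (1 - rho) * 100 = (1 - 4/13) * 100 = 69.2%

69.2%


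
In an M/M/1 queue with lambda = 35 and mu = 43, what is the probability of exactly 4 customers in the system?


rho = 35/43; P(n) = (1-rho)*rho^n = (1-35/43)*(35/43)^4 = 0.0817

0.0817


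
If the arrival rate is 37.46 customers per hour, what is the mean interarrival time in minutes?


Mean interarrival time = 60/lambda = 60/37.46 = 1.6 minutes

1.6 minutes


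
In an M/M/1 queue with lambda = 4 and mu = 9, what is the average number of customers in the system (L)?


rho = 4/9; L = rho/(1-rho) = 0.8

0.8


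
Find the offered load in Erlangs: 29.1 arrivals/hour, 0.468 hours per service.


Offered load a = lambda * E[S] = 29.1 * 0.468 = 13.62 Erlangs

13.62 Erlangs


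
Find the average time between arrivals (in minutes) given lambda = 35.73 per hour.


Mean interarrival time = 60/lambda = 60/35.73 = 1.68 minutes

1.68 minutes


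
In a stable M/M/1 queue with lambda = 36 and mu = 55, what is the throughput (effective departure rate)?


For a stable queue (lambda < mu), throughput = lambda = 36 per hour

36 per hour


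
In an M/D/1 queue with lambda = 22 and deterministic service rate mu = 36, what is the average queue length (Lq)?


M/D/1: Lq = rho^2 / (2*(1-rho)) where rho = 22/36; Lq = 0.48

0.48


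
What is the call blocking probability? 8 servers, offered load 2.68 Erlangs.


B(N,A) = (A^N/N!) / sum(A^k/k!, k=0..N) with N=8, A=2.68 = 0.0045

0.0045


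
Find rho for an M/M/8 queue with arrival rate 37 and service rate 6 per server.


rho = lambda/(c*mu) = 37/(8*6) = 0.7708

0.7708


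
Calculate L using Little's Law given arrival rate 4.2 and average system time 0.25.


L = lambda * W = 4.2 * 0.25 = 1.05

1.05


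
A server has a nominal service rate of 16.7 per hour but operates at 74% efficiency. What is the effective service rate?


Effective rate = mu * efficiency = 16.7 * 0.74 = 12.36 per hour

12.36 per hour


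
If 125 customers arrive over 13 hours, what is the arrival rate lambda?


lambda = total arrivals / time = 125 / 13 = 9.62 per hour

9.62 per hour


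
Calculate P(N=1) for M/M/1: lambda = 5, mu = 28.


rho = 5/28; P(n) = (1-rho)*rho^n = (1-5/28)*(5/28)^1 = 0.1467

0.1467


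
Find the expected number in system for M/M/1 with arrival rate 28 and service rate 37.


rho = 28/37; L = rho/(1-rho) = 3.11

3.11


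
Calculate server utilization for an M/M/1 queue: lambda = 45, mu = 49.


rho = lambda/mu = 45/49 = 0.9184

0.9184


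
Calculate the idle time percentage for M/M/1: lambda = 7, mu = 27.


Idle fraction = (1 - rho) * 100 = (1 - 7/27) * 100 = 74.1%

74.1%


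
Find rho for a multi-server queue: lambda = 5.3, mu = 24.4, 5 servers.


rho = lambda / (c * mu) = 5.3 / (5 * 24.4) = 0.0434

0.0434


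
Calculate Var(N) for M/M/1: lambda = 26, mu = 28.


rho = 26/28; Var(N) = rho/(1-rho)^2 = 182.0

182.0


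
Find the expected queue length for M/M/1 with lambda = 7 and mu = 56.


rho = 7/56; Lq = rho^2/(1-rho) = 0.02

0.02


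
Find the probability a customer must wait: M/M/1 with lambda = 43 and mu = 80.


P(wait) = rho = lambda/mu = 43/80 = 0.5375

0.5375


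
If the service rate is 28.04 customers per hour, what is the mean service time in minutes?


Mean service time = 60/mu = 60/28.04 = 2.14 minutes

2.14 minutes


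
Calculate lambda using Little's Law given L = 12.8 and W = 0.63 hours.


lambda = L / W = 12.8 / 0.63 = 20.32 per hour

20.32 per hour


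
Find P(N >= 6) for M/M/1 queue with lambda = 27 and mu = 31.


P(N >= 6) = rho^6 = (27/31)^6 = 0.4365

0.4365


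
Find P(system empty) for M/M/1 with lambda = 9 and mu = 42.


P0 = 1 - rho = 1 - 9/42 = 0.7857

0.7857


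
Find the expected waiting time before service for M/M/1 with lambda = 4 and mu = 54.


rho = 4/54; Wq = rho/(mu - lambda) = 0.0015 hours

0.0015 hours


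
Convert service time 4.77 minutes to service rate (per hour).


mu = 60 / avg_service_time = 60 / 4.77 = 12.58 per hour

12.58 per hour


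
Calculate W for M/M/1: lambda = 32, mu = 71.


W = 1/(mu - lambda) = 1/(71 - 32) = 0.0256 hours

0.0256 hours


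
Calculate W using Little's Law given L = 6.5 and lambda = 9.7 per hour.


W = L / lambda = 6.5 / 9.7 = 0.6701 hours

0.6701 hours


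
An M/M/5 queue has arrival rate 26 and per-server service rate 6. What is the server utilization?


rho = lambda/(c*mu) = 26/(5*6) = 0.8667

0.8667


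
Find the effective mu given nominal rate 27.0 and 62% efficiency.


Effective rate = mu * efficiency = 27.0 * 0.62 = 16.74 per hour

16.74 per hour


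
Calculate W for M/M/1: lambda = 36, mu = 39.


W = 1/(mu - lambda) = 1/(39 - 36) = 0.3333 hours

0.3333 hours


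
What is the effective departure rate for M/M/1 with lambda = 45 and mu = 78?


For a stable queue (lambda < mu), throughput = lambda = 45 per hour

45 per hour


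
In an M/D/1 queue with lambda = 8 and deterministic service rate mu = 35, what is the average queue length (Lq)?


M/D/1: Lq = rho^2 / (2*(1-rho)) where rho = 8/35; Lq = 0.03

0.03


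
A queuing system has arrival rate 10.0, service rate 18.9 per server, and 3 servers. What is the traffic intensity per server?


rho = lambda / (c * mu) = 10.0 / (3 * 18.9) = 0.1764

0.1764


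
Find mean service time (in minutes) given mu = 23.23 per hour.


Mean service time = 60/mu = 60/23.23 = 2.58 minutes

2.58 minutes


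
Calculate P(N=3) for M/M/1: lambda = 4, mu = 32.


rho = 4/32; P(n) = (1-rho)*rho^n = (1-4/32)*(4/32)^3 = 0.0017

0.0017


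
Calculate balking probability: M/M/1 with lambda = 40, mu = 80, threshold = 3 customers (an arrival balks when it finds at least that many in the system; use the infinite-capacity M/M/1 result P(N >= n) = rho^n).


P(N >= 3) = rho^3 = (40/80)^3 = 0.125

0.125


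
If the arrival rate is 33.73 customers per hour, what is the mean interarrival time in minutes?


Mean interarrival time = 60/lambda = 60/33.73 = 1.78 minutes

1.78 minutes


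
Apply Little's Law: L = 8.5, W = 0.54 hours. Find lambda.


lambda = L / W = 8.5 / 0.54 = 15.74 per hour

15.74 per hour


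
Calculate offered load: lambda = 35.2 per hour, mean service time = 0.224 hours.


Offered load a = lambda * E[S] = 35.2 * 0.224 = 7.88 Erlangs

7.88 Erlangs


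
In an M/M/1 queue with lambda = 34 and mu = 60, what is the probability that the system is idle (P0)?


P0 = 1 - rho = 1 - 34/60 = 0.4333

0.4333


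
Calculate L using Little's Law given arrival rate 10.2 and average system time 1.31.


L = lambda * W = 10.2 * 1.31 = 13.36

13.36


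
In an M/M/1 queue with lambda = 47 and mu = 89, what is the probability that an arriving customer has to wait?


P(wait) = rho = lambda/mu = 47/89 = 0.5281

0.5281


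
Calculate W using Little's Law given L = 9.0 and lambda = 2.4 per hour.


W = L / lambda = 9.0 / 2.4 = 3.75 hours

3.75 hours


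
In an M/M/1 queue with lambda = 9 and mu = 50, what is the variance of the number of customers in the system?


rho = 9/50; Var(N) = rho/(1-rho)^2 = 0.27

0.27


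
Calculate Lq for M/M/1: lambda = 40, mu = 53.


rho = 40/53; Lq = rho^2/(1-rho) = 2.32

2.32


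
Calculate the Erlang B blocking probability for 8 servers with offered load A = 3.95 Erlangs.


B(N,A) = (A^N/N!) / sum(A^k/k!, k=0..N) with N=8, A=3.95 = 0.0289

0.0289


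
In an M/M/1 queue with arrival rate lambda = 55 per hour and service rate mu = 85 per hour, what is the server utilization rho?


rho = lambda/mu = 55/85 = 0.6471

0.6471


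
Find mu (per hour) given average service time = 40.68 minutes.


mu = 60 / avg_service_time = 60 / 40.68 = 1.47 per hour

1.47 per hour


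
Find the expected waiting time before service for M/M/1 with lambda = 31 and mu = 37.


rho = 31/37; Wq = rho/(mu - lambda) = 0.1396 hours

0.1396 hours


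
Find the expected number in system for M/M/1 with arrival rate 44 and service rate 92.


rho = 44/92; L = rho/(1-rho) = 0.92

0.92


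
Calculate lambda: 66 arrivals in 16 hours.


lambda = total arrivals / time = 66 / 16 = 4.13 per hour

4.13 per hour


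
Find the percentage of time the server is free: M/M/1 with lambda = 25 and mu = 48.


Idle fraction = (1 - rho) * 100 = (1 - 25/48) * 100 = 47.9%

47.9%


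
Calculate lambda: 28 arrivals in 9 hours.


lambda = total arrivals / time = 28 / 9 = 3.11 per hour

3.11 per hour


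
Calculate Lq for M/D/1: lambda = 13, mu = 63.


M/D/1: Lq = rho^2 / (2*(1-rho)) where rho = 13/63; Lq = 0.03

0.03


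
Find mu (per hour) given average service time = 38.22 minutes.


mu = 60 / avg_service_time = 60 / 38.22 = 1.57 per hour

1.57 per hour


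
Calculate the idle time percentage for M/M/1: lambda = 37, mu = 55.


Idle fraction = (1 - rho) * 100 = (1 - 37/55) * 100 = 32.7%

32.7%


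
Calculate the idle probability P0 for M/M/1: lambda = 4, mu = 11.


P0 = 1 - rho = 1 - 4/11 = 0.6364

0.6364


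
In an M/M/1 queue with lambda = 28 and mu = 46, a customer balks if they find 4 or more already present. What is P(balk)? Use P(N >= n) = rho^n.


P(N >= 4) = rho^4 = (28/46)^4 = 0.1373

0.1373


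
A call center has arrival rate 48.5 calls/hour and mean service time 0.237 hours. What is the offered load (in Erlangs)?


Offered load a = lambda * E[S] = 48.5 * 0.237 = 11.49 Erlangs

11.49 Erlangs


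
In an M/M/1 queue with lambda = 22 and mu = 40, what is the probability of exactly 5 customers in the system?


rho = 22/40; P(n) = (1-rho)*rho^n = (1-22/40)*(22/40)^5 = 0.0226

0.0226


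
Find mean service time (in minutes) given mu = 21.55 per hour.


Mean service time = 60/mu = 60/21.55 = 2.78 minutes

2.78 minutes


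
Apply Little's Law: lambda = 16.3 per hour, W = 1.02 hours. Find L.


L = lambda * W = 16.3 * 1.02 = 16.63

16.63


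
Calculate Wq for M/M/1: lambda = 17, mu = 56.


rho = 17/56; Wq = rho/(mu - lambda) = 0.0078 hours

0.0078 hours


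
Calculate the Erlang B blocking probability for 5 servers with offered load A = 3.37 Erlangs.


B(N,A) = (A^N/N!) / sum(A^k/k!, k=0..N) with N=5, A=3.37 = 0.1425

0.1425


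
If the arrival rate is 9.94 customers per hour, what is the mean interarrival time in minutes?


Mean interarrival time = 60/lambda = 60/9.94 = 6.04 minutes

6.04 minutes


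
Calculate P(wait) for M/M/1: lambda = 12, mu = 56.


P(wait) = rho = lambda/mu = 12/56 = 0.2143

0.2143


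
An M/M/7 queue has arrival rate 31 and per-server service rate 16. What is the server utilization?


rho = lambda/(c*mu) = 31/(7*16) = 0.2768

0.2768


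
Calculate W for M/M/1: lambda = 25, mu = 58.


W = 1/(mu - lambda) = 1/(58 - 25) = 0.0303 hours

0.0303 hours


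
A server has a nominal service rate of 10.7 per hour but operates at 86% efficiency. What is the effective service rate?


Effective rate = mu * efficiency = 10.7 * 0.86 = 9.2 per hour

9.2 per hour


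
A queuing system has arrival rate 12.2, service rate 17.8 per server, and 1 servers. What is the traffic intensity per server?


rho = lambda / (c * mu) = 12.2 / (1 * 17.8) = 0.6854

0.6854


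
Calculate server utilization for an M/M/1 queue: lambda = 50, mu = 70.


rho = lambda/mu = 50/70 = 0.7143

0.7143


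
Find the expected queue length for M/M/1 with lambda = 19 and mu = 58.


rho = 19/58; Lq = rho^2/(1-rho) = 0.16

0.16


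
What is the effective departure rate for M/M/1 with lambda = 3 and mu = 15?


For a stable queue (lambda < mu), throughput = lambda = 3 per hour

3 per hour


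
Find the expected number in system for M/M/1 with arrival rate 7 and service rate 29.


rho = 7/29; L = rho/(1-rho) = 0.32

0.32


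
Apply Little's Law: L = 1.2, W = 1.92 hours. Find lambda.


lambda = L / W = 1.2 / 1.92 = 0.63 per hour

0.63 per hour


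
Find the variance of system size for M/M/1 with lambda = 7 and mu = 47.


rho = 7/47; Var(N) = rho/(1-rho)^2 = 0.21

0.21


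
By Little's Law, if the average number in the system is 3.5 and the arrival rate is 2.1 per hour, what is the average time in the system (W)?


W = L / lambda = 3.5 / 2.1 = 1.6667 hours

1.6667 hours


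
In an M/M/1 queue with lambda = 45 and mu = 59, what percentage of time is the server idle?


Idle fraction = (1 - rho) * 100 = (1 - 45/59) * 100 = 23.7%

23.7%


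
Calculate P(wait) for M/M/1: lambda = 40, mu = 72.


P(wait) = rho = lambda/mu = 40/72 = 0.5556

0.5556


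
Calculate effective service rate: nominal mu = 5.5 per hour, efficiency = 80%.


Effective rate = mu * efficiency = 5.5 * 0.8 = 4.4 per hour

4.4 per hour


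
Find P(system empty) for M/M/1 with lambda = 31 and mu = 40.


P0 = 1 - rho = 1 - 31/40 = 0.225

0.225


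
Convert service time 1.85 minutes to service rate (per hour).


mu = 60 / avg_service_time = 60 / 1.85 = 32.43 per hour

32.43 per hour


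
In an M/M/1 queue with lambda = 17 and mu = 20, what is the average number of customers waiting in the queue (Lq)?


rho = 17/20; Lq = rho^2/(1-rho) = 4.82

4.82


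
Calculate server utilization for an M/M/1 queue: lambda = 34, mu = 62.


rho = lambda/mu = 34/62 = 0.5484

0.5484


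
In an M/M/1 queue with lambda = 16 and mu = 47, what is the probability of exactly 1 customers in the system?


rho = 16/47; P(n) = (1-rho)*rho^n = (1-16/47)*(16/47)^1 = 0.2245

0.2245


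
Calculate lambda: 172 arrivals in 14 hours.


lambda = total arrivals / time = 172 / 14 = 12.29 per hour

12.29 per hour


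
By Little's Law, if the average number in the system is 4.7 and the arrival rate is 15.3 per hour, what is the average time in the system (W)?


W = L / lambda = 4.7 / 15.3 = 0.3072 hours

0.3072 hours


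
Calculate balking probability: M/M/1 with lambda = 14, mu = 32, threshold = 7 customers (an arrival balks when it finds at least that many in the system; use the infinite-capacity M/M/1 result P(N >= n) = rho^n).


P(N >= 7) = rho^7 = (14/32)^7 = 0.0031

0.0031


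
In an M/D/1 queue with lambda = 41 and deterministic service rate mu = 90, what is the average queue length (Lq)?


M/D/1: Lq = rho^2 / (2*(1-rho)) where rho = 41/90; Lq = 0.19

0.19


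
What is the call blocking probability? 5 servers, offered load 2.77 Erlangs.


B(N,A) = (A^N/N!) / sum(A^k/k!, k=0..N) with N=5, A=2.77 = 0.0908

0.0908


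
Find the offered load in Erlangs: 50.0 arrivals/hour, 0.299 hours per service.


Offered load a = lambda * E[S] = 50.0 * 0.299 = 14.95 Erlangs

14.95 Erlangs


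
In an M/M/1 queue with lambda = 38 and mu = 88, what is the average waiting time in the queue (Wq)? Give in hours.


rho = 38/88; Wq = rho/(mu - lambda) = 0.0086 hours

0.0086 hours


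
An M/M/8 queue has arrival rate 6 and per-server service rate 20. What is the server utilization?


rho = lambda/(c*mu) = 6/(8*20) = 0.0375

0.0375


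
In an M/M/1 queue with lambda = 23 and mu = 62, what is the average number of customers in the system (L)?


rho = 23/62; L = rho/(1-rho) = 0.59

0.59


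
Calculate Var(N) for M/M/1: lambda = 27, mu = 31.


rho = 27/31; Var(N) = rho/(1-rho)^2 = 52.31

52.31


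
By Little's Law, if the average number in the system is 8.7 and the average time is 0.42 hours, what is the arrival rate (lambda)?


lambda = L / W = 8.7 / 0.42 = 20.71 per hour

20.71 per hour


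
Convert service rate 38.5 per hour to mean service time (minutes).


Mean service time = 60/mu = 60/38.5 = 1.56 minutes

1.56 minutes


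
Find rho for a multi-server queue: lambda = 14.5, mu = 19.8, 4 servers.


rho = lambda / (c * mu) = 14.5 / (4 * 19.8) = 0.1831

0.1831


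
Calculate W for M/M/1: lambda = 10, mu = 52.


W = 1/(mu - lambda) = 1/(52 - 10) = 0.0238 hours

0.0238 hours


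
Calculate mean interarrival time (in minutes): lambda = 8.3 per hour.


Mean interarrival time = 60/lambda = 60/8.3 = 7.23 minutes

7.23 minutes


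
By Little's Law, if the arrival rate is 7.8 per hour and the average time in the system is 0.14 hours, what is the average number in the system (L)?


L = lambda * W = 7.8 * 0.14 = 1.09

1.09


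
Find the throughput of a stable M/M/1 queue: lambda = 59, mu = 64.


For a stable queue (lambda < mu), throughput = lambda = 59 per hour

59 per hour


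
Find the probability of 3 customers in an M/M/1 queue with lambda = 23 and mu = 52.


rho = 23/52; P(n) = (1-rho)*rho^n = (1-23/52)*(23/52)^3 = 0.0483

0.0483


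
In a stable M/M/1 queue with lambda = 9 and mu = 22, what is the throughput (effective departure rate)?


For a stable queue (lambda < mu), throughput = lambda = 9 per hour

9 per hour


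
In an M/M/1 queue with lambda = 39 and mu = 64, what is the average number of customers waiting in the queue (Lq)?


rho = 39/64; Lq = rho^2/(1-rho) = 0.95

0.95


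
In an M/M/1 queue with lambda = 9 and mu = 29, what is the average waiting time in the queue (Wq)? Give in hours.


rho = 9/29; Wq = rho/(mu - lambda) = 0.0155 hours

0.0155 hours


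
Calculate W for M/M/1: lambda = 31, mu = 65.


W = 1/(mu - lambda) = 1/(65 - 31) = 0.0294 hours

0.0294 hours


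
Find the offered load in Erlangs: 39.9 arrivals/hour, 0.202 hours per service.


Offered load a = lambda * E[S] = 39.9 * 0.202 = 8.06 Erlangs

8.06 Erlangs


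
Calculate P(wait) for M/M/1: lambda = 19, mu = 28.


P(wait) = rho = lambda/mu = 19/28 = 0.6786

0.6786


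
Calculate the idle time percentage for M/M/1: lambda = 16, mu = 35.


Idle fraction = (1 - rho) * 100 = (1 - 16/35) * 100 = 54.3%

54.3%


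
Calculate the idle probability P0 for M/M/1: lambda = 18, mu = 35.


P0 = 1 - rho = 1 - 18/35 = 0.4857

0.4857


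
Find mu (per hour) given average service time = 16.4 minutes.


mu = 60 / avg_service_time = 60 / 16.4 = 3.66 per hour

3.66 per hour


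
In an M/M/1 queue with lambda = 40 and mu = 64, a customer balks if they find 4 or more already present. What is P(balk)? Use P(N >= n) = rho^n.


P(N >= 4) = rho^4 = (40/64)^4 = 0.1526

0.1526


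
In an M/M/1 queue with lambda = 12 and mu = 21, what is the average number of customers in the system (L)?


rho = 12/21; L = rho/(1-rho) = 1.33

1.33


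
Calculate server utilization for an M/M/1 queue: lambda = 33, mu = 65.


rho = lambda/mu = 33/65 = 0.5077

0.5077


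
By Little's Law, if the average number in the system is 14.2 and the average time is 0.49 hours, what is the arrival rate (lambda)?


lambda = L / W = 14.2 / 0.49 = 28.98 per hour

28.98 per hour


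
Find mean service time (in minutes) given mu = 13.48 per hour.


Mean service time = 60/mu = 60/13.48 = 4.45 minutes

4.45 minutes


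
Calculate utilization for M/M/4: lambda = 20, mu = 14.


rho = lambda/(c*mu) = 20/(4*14) = 0.3571

0.3571


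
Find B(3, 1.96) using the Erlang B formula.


B(N,A) = (A^N/N!) / sum(A^k/k!, k=0..N) with N=3, A=1.96 = 0.2045

0.2045


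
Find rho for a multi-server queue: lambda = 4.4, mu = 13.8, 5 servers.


rho = lambda / (c * mu) = 4.4 / (5 * 13.8) = 0.0638

0.0638


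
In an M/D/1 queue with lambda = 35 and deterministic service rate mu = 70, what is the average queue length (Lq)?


M/D/1: Lq = rho^2 / (2*(1-rho)) where rho = 35/70; Lq = 0.25

0.25


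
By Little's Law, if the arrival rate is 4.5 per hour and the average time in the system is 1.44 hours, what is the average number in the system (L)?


L = lambda * W = 4.5 * 1.44 = 6.48

6.48


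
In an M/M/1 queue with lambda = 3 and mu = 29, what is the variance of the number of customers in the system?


rho = 3/29; Var(N) = rho/(1-rho)^2 = 0.13

0.13


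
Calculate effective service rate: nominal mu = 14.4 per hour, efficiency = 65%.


Effective rate = mu * efficiency = 14.4 * 0.65 = 9.36 per hour

9.36 per hour


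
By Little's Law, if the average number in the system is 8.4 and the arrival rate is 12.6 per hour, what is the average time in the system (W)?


W = L / lambda = 8.4 / 12.6 = 0.6667 hours

0.6667 hours


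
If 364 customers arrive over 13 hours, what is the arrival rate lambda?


lambda = total arrivals / time = 364 / 13 = 28.0 per hour

28.0 per hour


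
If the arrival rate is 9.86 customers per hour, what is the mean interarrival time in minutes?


Mean interarrival time = 60/lambda = 60/9.86 = 6.09 minutes

6.09 minutes


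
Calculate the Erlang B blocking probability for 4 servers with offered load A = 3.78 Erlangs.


B(N,A) = (A^N/N!) / sum(A^k/k!, k=0..N) with N=4, A=3.78 = 0.289

0.289


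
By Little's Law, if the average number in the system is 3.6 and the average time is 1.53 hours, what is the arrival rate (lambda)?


lambda = L / W = 3.6 / 1.53 = 2.35 per hour

2.35 per hour


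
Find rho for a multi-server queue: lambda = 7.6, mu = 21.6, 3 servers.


rho = lambda / (c * mu) = 7.6 / (3 * 21.6) = 0.1173

0.1173


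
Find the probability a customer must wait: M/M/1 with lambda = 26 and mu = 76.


P(wait) = rho = lambda/mu = 26/76 = 0.3421

0.3421


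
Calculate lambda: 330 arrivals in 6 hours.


lambda = total arrivals / time = 330 / 6 = 55.0 per hour

55.0 per hour


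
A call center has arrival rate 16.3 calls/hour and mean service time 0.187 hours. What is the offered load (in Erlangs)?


Offered load a = lambda * E[S] = 16.3 * 0.187 = 3.05 Erlangs

3.05 Erlangs


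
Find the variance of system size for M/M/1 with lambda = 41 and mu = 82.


rho = 41/82; Var(N) = rho/(1-rho)^2 = 2.0

2.0


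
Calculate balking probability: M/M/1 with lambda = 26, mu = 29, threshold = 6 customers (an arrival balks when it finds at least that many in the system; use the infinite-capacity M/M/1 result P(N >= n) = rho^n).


P(N >= 6) = rho^6 = (26/29)^6 = 0.5193

0.5193


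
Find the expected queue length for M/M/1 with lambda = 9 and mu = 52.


rho = 9/52; Lq = rho^2/(1-rho) = 0.04

0.04


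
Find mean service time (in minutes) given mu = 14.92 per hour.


Mean service time = 60/mu = 60/14.92 = 4.02 minutes

4.02 minutes


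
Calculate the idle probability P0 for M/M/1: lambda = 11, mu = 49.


P0 = 1 - rho = 1 - 11/49 = 0.7755

0.7755


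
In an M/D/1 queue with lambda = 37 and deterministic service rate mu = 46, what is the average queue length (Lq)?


M/D/1: Lq = rho^2 / (2*(1-rho)) where rho = 37/46; Lq = 1.65

1.65


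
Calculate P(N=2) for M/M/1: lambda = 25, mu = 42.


rho = 25/42; P(n) = (1-rho)*rho^n = (1-25/42)*(25/42)^2 = 0.1434

0.1434


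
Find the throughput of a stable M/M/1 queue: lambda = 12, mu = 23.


For a stable queue (lambda < mu), throughput = lambda = 12 per hour

12 per hour


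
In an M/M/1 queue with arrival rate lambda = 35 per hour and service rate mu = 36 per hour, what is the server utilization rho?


rho = lambda/mu = 35/36 = 0.9722

0.9722


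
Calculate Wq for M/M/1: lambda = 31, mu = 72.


rho = 31/72; Wq = rho/(mu - lambda) = 0.0105 hours

0.0105 hours


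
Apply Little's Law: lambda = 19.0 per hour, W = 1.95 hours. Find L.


L = lambda * W = 19.0 * 1.95 = 37.05

37.05


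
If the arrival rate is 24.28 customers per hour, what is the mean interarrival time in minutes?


Mean interarrival time = 60/lambda = 60/24.28 = 2.47 minutes

2.47 minutes


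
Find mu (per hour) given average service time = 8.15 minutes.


mu = 60 / avg_service_time = 60 / 8.15 = 7.36 per hour

7.36 per hour


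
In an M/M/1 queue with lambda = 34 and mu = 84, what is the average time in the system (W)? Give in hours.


W = 1/(mu - lambda) = 1/(84 - 34) = 0.02 hours

0.02 hours


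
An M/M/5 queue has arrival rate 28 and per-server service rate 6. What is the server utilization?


rho = lambda/(c*mu) = 28/(5*6) = 0.9333

0.9333


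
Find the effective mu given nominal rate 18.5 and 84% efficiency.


Effective rate = mu * efficiency = 18.5 * 0.84 = 15.54 per hour

15.54 per hour


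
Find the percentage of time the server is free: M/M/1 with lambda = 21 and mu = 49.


Idle fraction = (1 - rho) * 100 = (1 - 21/49) * 100 = 57.1%

57.1%


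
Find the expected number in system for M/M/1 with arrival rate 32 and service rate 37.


rho = 32/37; L = rho/(1-rho) = 6.4

6.4


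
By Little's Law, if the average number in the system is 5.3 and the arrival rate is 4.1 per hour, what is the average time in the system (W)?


W = L / lambda = 5.3 / 4.1 = 1.2927 hours

1.2927 hours


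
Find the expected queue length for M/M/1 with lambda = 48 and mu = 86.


rho = 48/86; Lq = rho^2/(1-rho) = 0.71

0.71


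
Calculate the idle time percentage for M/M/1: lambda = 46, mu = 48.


Idle fraction = (1 - rho) * 100 = (1 - 46/48) * 100 = 4.2%

4.2%


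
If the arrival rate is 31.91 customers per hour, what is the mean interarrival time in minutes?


Mean interarrival time = 60/lambda = 60/31.91 = 1.88 minutes

1.88 minutes


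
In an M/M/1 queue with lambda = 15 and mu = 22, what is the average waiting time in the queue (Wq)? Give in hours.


rho = 15/22; Wq = rho/(mu - lambda) = 0.0974 hours

0.0974 hours


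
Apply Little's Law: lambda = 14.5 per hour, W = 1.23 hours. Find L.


L = lambda * W = 14.5 * 1.23 = 17.84

17.84


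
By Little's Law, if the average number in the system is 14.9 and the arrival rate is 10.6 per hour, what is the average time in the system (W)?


W = L / lambda = 14.9 / 10.6 = 1.4057 hours

1.4057 hours


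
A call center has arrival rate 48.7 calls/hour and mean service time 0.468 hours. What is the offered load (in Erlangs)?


Offered load a = lambda * E[S] = 48.7 * 0.468 = 22.79 Erlangs

22.79 Erlangs


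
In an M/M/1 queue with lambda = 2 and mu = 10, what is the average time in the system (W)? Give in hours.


W = 1/(mu - lambda) = 1/(10 - 2) = 0.125 hours

0.125 hours


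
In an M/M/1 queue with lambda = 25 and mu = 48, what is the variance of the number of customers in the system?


rho = 25/48; Var(N) = rho/(1-rho)^2 = 2.27

2.27


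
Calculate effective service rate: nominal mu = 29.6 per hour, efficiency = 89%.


Effective rate = mu * efficiency = 29.6 * 0.89 = 26.34 per hour

26.34 per hour
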